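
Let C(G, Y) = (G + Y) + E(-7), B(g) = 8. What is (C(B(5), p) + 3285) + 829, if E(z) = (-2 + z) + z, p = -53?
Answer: 4053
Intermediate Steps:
E(z) = -2 + 2*z
C(G, Y) = -16 + G + Y (C(G, Y) = (G + Y) + (-2 + 2*(-7)) = (G + Y) + (-2 - 14) = (G + Y) - 16 = -16 + G + Y)
(C(B(5), p) + 3285) + 829 = ((-16 + 8 - 53) + 3285) + 829 = (-61 + 3285) + 829 = 3224 + 829 = 4053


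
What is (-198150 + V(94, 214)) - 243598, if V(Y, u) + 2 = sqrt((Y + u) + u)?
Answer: -441750 + 3*sqrt(58) ≈ -4.4173e+5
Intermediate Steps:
V(Y, u) = -2 + sqrt(Y + 2*u) (V(Y, u) = -2 + sqrt((Y + u) + u) = -2 + sqrt(Y + 2*u))
(-198150 + V(94, 214)) - 243598 = (-198150 + (-2 + sqrt(94 + 2*214))) - 243598 = (-198150 + (-2 + sqrt(94 + 428))) - 243598 = (-198150 + (-2 + sqrt(522))) - 243598 = (-198150 + (-2 + 3*sqrt(58))) - 243598 = (-198152 + 3*sqrt(58)) - 243598 = -441750 + 3*sqrt(58)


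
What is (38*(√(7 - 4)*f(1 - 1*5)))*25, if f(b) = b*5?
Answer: -19000*√3 ≈ -32909.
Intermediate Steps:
f(b) = 5*b
(38*(√(7 - 4)*f(1 - 1*5)))*25 = (38*(√(7 - 4)*(5*(1 - 1*5))))*25 = (38*(√3*(5*(1 - 5))))*25 = (38*(√3*(5*(-4))))*25 = (38*(√3*(-20)))*25 = (38*(-20*√3))*25 = -760*√3*25 = -19000*√3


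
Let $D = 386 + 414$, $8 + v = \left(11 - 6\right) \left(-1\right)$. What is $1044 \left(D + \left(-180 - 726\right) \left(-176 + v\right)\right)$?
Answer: $179603496$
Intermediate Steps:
$v = -13$ ($v = -8 + \left(11 - 6\right) \left(-1\right) = -8 + 5 \left(-1\right) = -8 - 5 = -13$)
$D = 800$
$1044 \left(D + \left(-180 - 726\right) \left(-176 + v\right)\right) = 1044 \left(800 + \left(-180 - 726\right) \left(-176 - 13\right)\right) = 1044 \left(800 - -171234\right) = 1044 \left(800 + 171234\right) = 1044 \cdot 172034 = 179603496$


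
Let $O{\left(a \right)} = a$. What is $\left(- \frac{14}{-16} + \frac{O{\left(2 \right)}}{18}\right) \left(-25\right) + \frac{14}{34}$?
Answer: $- \frac{29671}{1224} \approx -24.241$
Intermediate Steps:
$\left(- \frac{14}{-16} + \frac{O{\left(2 \right)}}{18}\right) \left(-25\right) + \frac{14}{34} = \left(- \frac{14}{-16} + \frac{2}{18}\right) \left(-25\right) + \frac{14}{34} = \left(\left(-14\right) \left(- \frac{1}{16}\right) + 2 \cdot \frac{1}{18}\right) \left(-25\right) + 14 \cdot \frac{1}{34} = \left(\frac{7}{8} + \frac{1}{9}\right) \left(-25\right) + \frac{7}{17} = \frac{71}{72} \left(-25\right) + \frac{7}{17} = - \frac{1775}{72} + \frac{7}{17} = - \frac{29671}{1224}$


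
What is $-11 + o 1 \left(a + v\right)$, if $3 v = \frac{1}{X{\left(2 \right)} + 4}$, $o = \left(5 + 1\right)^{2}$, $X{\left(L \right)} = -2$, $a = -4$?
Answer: $-149$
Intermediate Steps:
$o = 36$ ($o = 6^{2} = 36$)
$v = \frac{1}{6}$ ($v = \frac{1}{3 \left(-2 + 4\right)} = \frac{1}{3 \cdot 2} = \frac{1}{3} \cdot \frac{1}{2} = \frac{1}{6} \approx 0.16667$)
$-11 + o 1 \left(a + v\right) = -11 + 36 \cdot 1 \left(-4 + \frac{1}{6}\right) = -11 + 36 \cdot 1 \left(- \frac{23}{6}\right) = -11 + 36 \left(- \frac{23}{6}\right) = -11 - 138 = -149$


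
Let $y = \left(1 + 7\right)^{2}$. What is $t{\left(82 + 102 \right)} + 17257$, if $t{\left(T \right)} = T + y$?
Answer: $17505$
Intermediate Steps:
$y = 64$ ($y = 8^{2} = 64$)
$t{\left(T \right)} = 64 + T$ ($t{\left(T \right)} = T + 64 = 64 + T$)
$t{\left(82 + 102 \right)} + 17257 = \left(64 + \left(82 + 102\right)\right) + 17257 = \left(64 + 184\right) + 17257 = 248 + 17257 = 17505$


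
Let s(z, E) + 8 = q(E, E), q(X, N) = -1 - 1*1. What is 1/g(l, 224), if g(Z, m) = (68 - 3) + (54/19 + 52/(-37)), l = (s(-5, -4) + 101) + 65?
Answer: 703/46705 ≈ 0.015052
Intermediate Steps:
q(X, N) = -2 (q(X, N) = -1 - 1 = -2)
s(z, E) = -10 (s(z, E) = -8 - 2 = -10)
l = 156 (l = (-10 + 101) + 65 = 91 + 65 = 156)
g(Z, m) = 46705/703 (g(Z, m) = 65 + (54*(1/19) + 52*(-1/37)) = 65 + (54/19 - 52/37) = 65 + 1010/703 = 46705/703)
1/g(l, 224) = 1/(46705/703) = 703/46705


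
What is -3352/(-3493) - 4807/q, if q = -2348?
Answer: 24661347/8201564 ≈ 3.0069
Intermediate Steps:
-3352/(-3493) - 4807/q = -3352/(-3493) - 4807/(-2348) = -3352*(-1/3493) - 4807*(-1/2348) = 3352/3493 + 4807/2348 = 24661347/8201564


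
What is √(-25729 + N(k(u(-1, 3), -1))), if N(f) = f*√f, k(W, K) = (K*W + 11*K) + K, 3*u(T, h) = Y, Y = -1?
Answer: √(-231561 - 35*I*√105)/3 ≈ 0.12422 - 160.4*I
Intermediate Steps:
u(T, h) = -⅓ (u(T, h) = (⅓)*(-1) = -⅓)
k(W, K) = 12*K + K*W (k(W, K) = (11*K + K*W) + K = 12*K + K*W)
N(f) = f^(3/2)
√(-25729 + N(k(u(-1, 3), -1))) = √(-25729 + (-(12 - ⅓))^(3/2)) = √(-25729 + (-1*35/3)^(3/2)) = √(-25729 + (-35/3)^(3/2)) = √(-25729 - 35*I*√105/9)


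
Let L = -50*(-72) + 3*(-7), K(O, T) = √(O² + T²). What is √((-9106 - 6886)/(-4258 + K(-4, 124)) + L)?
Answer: √(7627687 - 7158*√962)/√(2129 - 2*√962) ≈ 59.857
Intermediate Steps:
L = 3579 (L = 3600 - 21 = 3579)
√((-9106 - 6886)/(-4258 + K(-4, 124)) + L) = √((-9106 - 6886)/(-4258 + √((-4)² + 124²)) + 3579) = √(-15992/(-4258 + √(16 + 15376)) + 3579) = √(-15992/(-4258 + √15392) + 3579) = √(-15992/(-4258 + 4*√962) + 3579) = √(3579 - 15992/(-4258 + 4*√962))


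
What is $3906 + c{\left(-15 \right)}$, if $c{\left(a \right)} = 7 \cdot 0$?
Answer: $3906$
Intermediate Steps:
$c{\left(a \right)} = 0$
$3906 + c{\left(-15 \right)} = 3906 + 0 = 3906$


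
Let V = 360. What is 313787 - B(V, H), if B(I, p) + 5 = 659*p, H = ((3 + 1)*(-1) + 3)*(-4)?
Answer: 311156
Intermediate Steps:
H = 4 (H = (4*(-1) + 3)*(-4) = (-4 + 3)*(-4) = -1*(-4) = 4)
B(I, p) = -5 + 659*p
313787 - B(V, H) = 313787 - (-5 + 659*4) = 313787 - (-5 + 2636) = 313787 - 1*2631 = 313787 - 2631 = 311156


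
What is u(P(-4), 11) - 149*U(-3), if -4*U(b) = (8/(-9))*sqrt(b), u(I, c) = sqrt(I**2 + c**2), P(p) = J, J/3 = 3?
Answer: sqrt(202) - 298*I*sqrt(3)/9 ≈ 14.213 - 57.35*I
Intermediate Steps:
J = 9 (J = 3*3 = 9)
P(p) = 9
U(b) = 2*sqrt(b)/9 (U(b) = -8/(-9)*sqrt(b)/4 = -8*(-1/9)*sqrt(b)/4 = -(-2)*sqrt(b)/9 = 2*sqrt(b)/9)
u(P(-4), 11) - 149*U(-3) = sqrt(9**2 + 11**2) - 298*sqrt(-3)/9 = sqrt(81 + 121) - 298*I*sqrt(3)/9 = sqrt(202) - 298*I*sqrt(3)/9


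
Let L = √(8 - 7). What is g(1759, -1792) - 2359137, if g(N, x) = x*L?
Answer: -2360929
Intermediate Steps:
L = 1 (L = √1 = 1)
g(N, x) = x (g(N, x) = x*1 = x)
g(1759, -1792) - 2359137 = -1792 - 2359137 = -2360929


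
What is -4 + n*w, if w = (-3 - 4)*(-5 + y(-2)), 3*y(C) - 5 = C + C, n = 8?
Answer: 772/3 ≈ 257.33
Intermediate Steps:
y(C) = 5/3 + 2*C/3 (y(C) = 5/3 + (C + C)/3 = 5/3 + (2*C)/3 = 5/3 + 2*C/3)
w = 98/3 (w = (-3 - 4)*(-5 + (5/3 + (⅔)*(-2))) = -7*(-5 + (5/3 - 4/3)) = -7*(-5 + ⅓) = -7*(-14/3) = 98/3 ≈ 32.667)
-4 + n*w = -4 + 8*(98/3) = -4 + 784/3 = 772/3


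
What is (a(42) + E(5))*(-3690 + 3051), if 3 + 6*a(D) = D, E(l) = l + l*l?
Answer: -46647/2 ≈ -23324.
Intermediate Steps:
E(l) = l + l**2
a(D) = -1/2 + D/6
(a(42) + E(5))*(-3690 + 3051) = ((-1/2 + (1/6)*42) + 5*(1 + 5))*(-3690 + 3051) = ((-1/2 + 7) + 5*6)*(-639) = (13/2 + 30)*(-639) = (73/2)*(-639) = -46647/2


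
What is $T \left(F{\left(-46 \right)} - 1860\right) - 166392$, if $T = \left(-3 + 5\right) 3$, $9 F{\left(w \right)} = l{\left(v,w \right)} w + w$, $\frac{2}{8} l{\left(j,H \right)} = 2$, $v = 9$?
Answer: $-177828$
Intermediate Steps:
$l{\left(j,H \right)} = 8$ ($l{\left(j,H \right)} = 4 \cdot 2 = 8$)
$F{\left(w \right)} = w$ ($F{\left(w \right)} = \frac{8 w + w}{9} = \frac{9 w}{9} = w$)
$T = 6$ ($T = 2 \cdot 3 = 6$)
$T \left(F{\left(-46 \right)} - 1860\right) - 166392 = 6 \left(-46 - 1860\right) - 166392 = 6 \left(-1906\right) - 166392 = -11436 - 166392 = -177828$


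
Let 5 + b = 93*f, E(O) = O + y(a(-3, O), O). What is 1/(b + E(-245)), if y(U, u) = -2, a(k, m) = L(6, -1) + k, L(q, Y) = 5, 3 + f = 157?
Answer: 1/14070 ≈ 7.1073e-5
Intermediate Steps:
f = 154 (f = -3 + 157 = 154)
a(k, m) = 5 + k
E(O) = -2 + O (E(O) = O - 2 = -2 + O)
b = 14317 (b = -5 + 93*154 = -5 + 14322 = 14317)
1/(b + E(-245)) = 1/(14317 + (-2 - 245)) = 1/(14317 - 247) = 1/14070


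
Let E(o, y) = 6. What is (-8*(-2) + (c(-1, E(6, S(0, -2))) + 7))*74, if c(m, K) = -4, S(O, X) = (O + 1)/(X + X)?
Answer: 1406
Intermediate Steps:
S(O, X) = (1 + O)/(2*X) (S(O, X) = (1 + O)/((2*X)) = (1 + O)*(1/(2*X)) = (1 + O)/(2*X))
(-8*(-2) + (c(-1, E(6, S(0, -2))) + 7))*74 = (-8*(-2) + (-4 + 7))*74 = (16 + 3)*74 = 19*74 = 1406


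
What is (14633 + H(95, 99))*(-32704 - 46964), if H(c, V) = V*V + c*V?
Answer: -2695885452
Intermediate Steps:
H(c, V) = V² + V*c
(14633 + H(95, 99))*(-32704 - 46964) = (14633 + 99*(99 + 95))*(-32704 - 46964) = (14633 + 99*194)*(-79668) = (14633 + 19206)*(-79668) = 33839*(-79668) = -2695885452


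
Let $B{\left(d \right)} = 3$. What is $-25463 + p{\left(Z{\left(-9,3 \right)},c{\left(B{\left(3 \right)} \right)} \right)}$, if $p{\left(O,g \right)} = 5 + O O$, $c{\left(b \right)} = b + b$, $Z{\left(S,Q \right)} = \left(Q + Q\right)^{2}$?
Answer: $-24162$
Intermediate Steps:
$Z{\left(S,Q \right)} = 4 Q^{2}$ ($Z{\left(S,Q \right)} = \left(2 Q\right)^{2} = 4 Q^{2}$)
$c{\left(b \right)} = 2 b$
$p{\left(O,g \right)} = 5 + O^{2}$
$-25463 + p{\left(Z{\left(-9,3 \right)},c{\left(B{\left(3 \right)} \right)} \right)} = -25463 + \left(5 + \left(4 \cdot 3^{2}\right)^{2}\right) = -25463 + \left(5 + \left(4 \cdot 9\right)^{2}\right) = -25463 + \left(5 + 36^{2}\right) = -25463 + \left(5 + 1296\right) = -25463 + 1301 = -24162$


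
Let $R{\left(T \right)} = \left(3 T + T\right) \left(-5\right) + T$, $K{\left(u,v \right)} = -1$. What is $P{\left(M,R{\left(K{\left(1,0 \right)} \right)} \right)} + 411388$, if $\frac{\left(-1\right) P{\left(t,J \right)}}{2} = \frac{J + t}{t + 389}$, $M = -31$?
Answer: $\frac{73638464}{179} \approx 4.1139 \cdot 10^{5}$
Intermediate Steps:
$R{\left(T \right)} = - 19 T$ ($R{\left(T \right)} = 4 T \left(-5\right) + T = - 20 T + T = - 19 T$)
$P{\left(t,J \right)} = - \frac{2 \left(J + t\right)}{389 + t}$ ($P{\left(t,J \right)} = - 2 \frac{J + t}{t + 389} = - 2 \frac{J + t}{389 + t} = - \frac{2 \left(J + t\right)}{389 + t}$)
$P{\left(M,R{\left(K{\left(1,0 \right)} \right)} \right)} + 411388 = \frac{2 \left(- \left(-19\right) \left(-1\right) - -31\right)}{389 - 31} + 411388 = \frac{2 \left(\left(-1\right) 19 + 31\right)}{358} + 411388 = 2 \cdot \frac{1}{358} \left(-19 + 31\right) + 411388 = 2 \cdot \frac{1}{358} \cdot 12 + 411388 = \frac{12}{179} + 411388 = \frac{73638464}{179}$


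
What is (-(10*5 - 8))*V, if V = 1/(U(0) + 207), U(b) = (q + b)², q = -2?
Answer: -42/211 ≈ -0.19905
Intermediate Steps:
U(b) = (-2 + b)²
V = 1/211 (V = 1/((-2 + 0)² + 207) = 1/((-2)² + 207) = 1/(4 + 207) = 1/211 ≈ 0.0047393)
(-(10*5 - 8))*V = -(10*5 - 8)*(1/211) = -(50 - 8)*(1/211) = -1*42*(1/211) = -42*1/211 = -42/211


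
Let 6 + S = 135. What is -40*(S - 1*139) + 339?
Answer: 739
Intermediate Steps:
S = 129 (S = -6 + 135 = 129)
-40*(S - 1*139) + 339 = -40*(129 - 1*139) + 339 = -40*(129 - 139) + 339 = -40*(-10) + 339 = 400 + 339 = 739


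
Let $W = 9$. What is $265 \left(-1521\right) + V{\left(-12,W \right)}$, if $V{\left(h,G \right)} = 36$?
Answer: $-403029$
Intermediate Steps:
$265 \left(-1521\right) + V{\left(-12,W \right)} = 265 \left(-1521\right) + 36 = -403065 + 36 = -403029$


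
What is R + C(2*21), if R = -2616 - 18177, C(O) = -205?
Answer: -20998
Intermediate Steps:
R = -20793
R + C(2*21) = -20793 - 205 = -20998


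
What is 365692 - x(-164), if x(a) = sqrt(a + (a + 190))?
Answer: 365692 - I*sqrt(138) ≈ 3.6569e+5 - 11.747*I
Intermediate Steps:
x(a) = sqrt(190 + 2*a) (x(a) = sqrt(a + (190 + a)) = sqrt(190 + 2*a))
365692 - x(-164) = 365692 - sqrt(190 + 2*(-164)) = 365692 - sqrt(190 - 328) = 365692 - sqrt(-138) = 365692 - I*sqrt(138)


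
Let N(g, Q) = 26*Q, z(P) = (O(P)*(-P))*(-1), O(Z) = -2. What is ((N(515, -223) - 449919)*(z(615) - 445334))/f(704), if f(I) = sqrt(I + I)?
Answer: 50876701597*sqrt(22)/44 ≈ 5.4235e+9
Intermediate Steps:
z(P) = -2*P (z(P) = -(-2)*P*(-1) = (2*P)*(-1) = -2*P)
f(I) = sqrt(2)*sqrt(I) (f(I) = sqrt(2*I) = sqrt(2)*sqrt(I))
((N(515, -223) - 449919)*(z(615) - 445334))/f(704) = ((26*(-223) - 449919)*(-2*615 - 445334))/((sqrt(2)*sqrt(704))) = ((-5798 - 449919)*(-1230 - 445334))/((sqrt(2)*(8*sqrt(11)))) = (-455717*(-446564))/((8*sqrt(22))) = 203506806388*(sqrt(22)/176) = 50876701597*sqrt(22)/44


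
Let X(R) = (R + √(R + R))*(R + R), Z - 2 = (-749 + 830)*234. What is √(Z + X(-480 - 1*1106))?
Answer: 2*√(1262437 - 1586*I*√793) ≈ 2247.5 - 39.744*I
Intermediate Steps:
Z = 18956 (Z = 2 + (-749 + 830)*234 = 2 + 81*234 = 2 + 18954 = 18956)
X(R) = 2*R*(R + √2*√R) (X(R) = (R + √(2*R))*(2*R) = (R + √2*√R)*(2*R) = 2*R*(R + √2*√R))
√(Z + X(-480 - 1*1106)) = √(18956 + (2*(-480 - 1*1106)² + 2*√2*(-480 - 1*1106)^(3/2))) = √(18956 + (2*(-480 - 1106)² + 2*√2*(-480 - 1106)^(3/2))) = √(18956 + (2*(-1586)² + 2*√2*(-1586)^(3/2))) = √(18956 + (2*2515396 + 2*√2*(-1586*I*√1586))) = √(18956 + (5030792 - 6344*I*√793)) = √(5049748 - 6344*I*√793)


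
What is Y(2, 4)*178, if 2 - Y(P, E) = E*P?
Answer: -1068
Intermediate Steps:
Y(P, E) = 2 - E*P
Y(2, 4)*178 = (2 - 1*4*2)*178 = (2 - 8)*178 = -6*178 = -1068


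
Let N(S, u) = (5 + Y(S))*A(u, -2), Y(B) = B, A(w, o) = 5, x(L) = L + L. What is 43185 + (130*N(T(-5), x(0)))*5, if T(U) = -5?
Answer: 43185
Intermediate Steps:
x(L) = 2*L
N(S, u) = 25 + 5*S (N(S, u) = (5 + S)*5 = 25 + 5*S)
43185 + (130*N(T(-5), x(0)))*5 = 43185 + (130*(25 + 5*(-5)))*5 = 43185 + (130*(25 - 25))*5 = 43185 + (130*0)*5 = 43185 + 0*5 = 43185 + 0 = 43185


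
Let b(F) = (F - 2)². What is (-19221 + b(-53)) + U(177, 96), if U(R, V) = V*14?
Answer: -14852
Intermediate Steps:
U(R, V) = 14*V
b(F) = (-2 + F)²
(-19221 + b(-53)) + U(177, 96) = (-19221 + (-2 - 53)²) + 14*96 = (-19221 + (-55)²) + 1344 = (-19221 + 3025) + 1344 = -16196 + 1344 = -14852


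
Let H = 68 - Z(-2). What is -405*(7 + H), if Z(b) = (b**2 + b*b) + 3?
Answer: -25920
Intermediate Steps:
Z(b) = 3 + 2*b**2 (Z(b) = (b**2 + b**2) + 3 = 2*b**2 + 3 = 3 + 2*b**2)
H = 57 (H = 68 - (3 + 2*(-2)**2) = 68 - (3 + 2*4) = 68 - (3 + 8) = 68 - 1*11 = 68 - 11 = 57)
-405*(7 + H) = -405*(7 + 57) = -405*64 = -25920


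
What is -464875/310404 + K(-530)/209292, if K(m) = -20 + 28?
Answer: -2702559313/1804585388 ≈ -1.4976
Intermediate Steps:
K(m) = 8
-464875/310404 + K(-530)/209292 = -464875/310404 + 8/209292 = -464875*1/310404 + 8*(1/209292) = -464875/310404 + 2/52323 = -2702559313/1804585388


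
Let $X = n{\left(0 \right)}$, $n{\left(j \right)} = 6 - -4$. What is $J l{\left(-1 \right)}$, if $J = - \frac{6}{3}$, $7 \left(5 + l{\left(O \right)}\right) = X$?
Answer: $\frac{50}{7} \approx 7.1429$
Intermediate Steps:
$n{\left(j \right)} = 10$ ($n{\left(j \right)} = 6 + 4 = 10$)
$X = 10$
$l{\left(O \right)} = - \frac{25}{7}$ ($l{\left(O \right)} = -5 + \frac{1}{7} \cdot 10 = -5 + \frac{10}{7} = - \frac{25}{7}$)
$J = -2$ ($J = \left(-6\right) \frac{1}{3} = -2$)
$J l{\left(-1 \right)} = \left(-2\right) \left(- \frac{25}{7}\right) = \frac{50}{7}$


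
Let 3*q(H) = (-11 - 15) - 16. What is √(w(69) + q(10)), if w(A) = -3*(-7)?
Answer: √7 ≈ 2.6458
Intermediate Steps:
w(A) = 21
q(H) = -14 (q(H) = ((-11 - 15) - 16)/3 = (-26 - 16)/3 = (⅓)*(-42) = -14)
√(w(69) + q(10)) = √(21 - 14) = √7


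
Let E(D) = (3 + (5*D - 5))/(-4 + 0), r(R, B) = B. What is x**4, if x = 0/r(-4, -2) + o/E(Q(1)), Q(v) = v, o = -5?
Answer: 160000/81 ≈ 1975.3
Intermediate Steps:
E(D) = 1/2 - 5*D/4 (E(D) = (3 + (-5 + 5*D))/(-4) = (-2 + 5*D)*(-1/4) = 1/2 - 5*D/4)
x = 20/3 (x = 0/(-2) - 5/(1/2 - 5/4*1) = 0*(-1/2) - 5/(1/2 - 5/4) = 0 - 5/(-3/4) = 0 - 5*(-4/3) = 0 + 20/3 = 20/3 ≈ 6.6667)
x**4 = (20/3)**4 = 160000/81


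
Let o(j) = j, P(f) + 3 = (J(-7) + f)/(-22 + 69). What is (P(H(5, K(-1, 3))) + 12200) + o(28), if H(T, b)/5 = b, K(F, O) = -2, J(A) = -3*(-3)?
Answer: 574574/47 ≈ 12225.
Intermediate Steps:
J(A) = 9
H(T, b) = 5*b
P(f) = -132/47 + f/47 (P(f) = -3 + (9 + f)/(-22 + 69) = -3 + (9 + f)/47 = -3 + (9 + f)*(1/47) = -3 + (9/47 + f/47) = -132/47 + f/47)
(P(H(5, K(-1, 3))) + 12200) + o(28) = ((-132/47 + (5*(-2))/47) + 12200) + 28 = ((-132/47 + (1/47)*(-10)) + 12200) + 28 = ((-132/47 - 10/47) + 12200) + 28 = (-142/47 + 12200) + 28 = 573258/47 + 28 = 574574/47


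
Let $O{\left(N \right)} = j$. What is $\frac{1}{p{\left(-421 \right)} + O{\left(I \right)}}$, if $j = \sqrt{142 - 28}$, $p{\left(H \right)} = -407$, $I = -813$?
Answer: $- \frac{407}{165535} - \frac{\sqrt{114}}{165535} \approx -0.0025232$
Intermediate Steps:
$j = \sqrt{114} \approx 10.677$
$O{\left(N \right)} = \sqrt{114}$
$\frac{1}{p{\left(-421 \right)} + O{\left(I \right)}} = \frac{1}{-407 + \sqrt{114}}$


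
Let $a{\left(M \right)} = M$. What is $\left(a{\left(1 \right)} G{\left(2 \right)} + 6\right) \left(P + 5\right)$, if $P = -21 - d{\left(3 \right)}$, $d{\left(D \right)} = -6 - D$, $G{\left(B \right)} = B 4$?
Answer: $-98$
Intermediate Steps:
$G{\left(B \right)} = 4 B$
$P = -12$ ($P = -21 - \left(-6 - 3\right) = -21 - -9 = -21 + 9 = -12$)
$\left(a{\left(1 \right)} G{\left(2 \right)} + 6\right) \left(P + 5\right) = \left(1 \cdot 4 \cdot 2 + 6\right) \left(-12 + 5\right) = \left(1 \cdot 8 + 6\right) \left(-7\right) = \left(8 + 6\right) \left(-7\right) = 14 \left(-7\right) = -98$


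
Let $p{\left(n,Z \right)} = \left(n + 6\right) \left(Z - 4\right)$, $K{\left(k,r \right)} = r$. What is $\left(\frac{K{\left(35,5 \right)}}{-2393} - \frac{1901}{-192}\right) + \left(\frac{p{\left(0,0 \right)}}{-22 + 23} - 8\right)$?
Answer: $- \frac{10154459}{459456} \approx -22.101$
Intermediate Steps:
$p{\left(n,Z \right)} = \left(-4 + Z\right) \left(6 + n\right)$ ($p{\left(n,Z \right)} = \left(6 + n\right) \left(-4 + Z\right) = \left(-4 + Z\right) \left(6 + n\right)$)
$\left(\frac{K{\left(35,5 \right)}}{-2393} - \frac{1901}{-192}\right) + \left(\frac{p{\left(0,0 \right)}}{-22 + 23} - 8\right) = \left(\frac{5}{-2393} - \frac{1901}{-192}\right) + \left(\frac{-24 - 0 + 6 \cdot 0 + 0 \cdot 0}{-22 + 23} - 8\right) = \left(5 \left(- \frac{1}{2393}\right) - - \frac{1901}{192}\right) + \left(\frac{-24 + 0 + 0 + 0}{1} - 8\right) = \left(- \frac{5}{2393} + \frac{1901}{192}\right) - 32 = \frac{4548133}{459456} - 32 = - \frac{10154459}{459456}$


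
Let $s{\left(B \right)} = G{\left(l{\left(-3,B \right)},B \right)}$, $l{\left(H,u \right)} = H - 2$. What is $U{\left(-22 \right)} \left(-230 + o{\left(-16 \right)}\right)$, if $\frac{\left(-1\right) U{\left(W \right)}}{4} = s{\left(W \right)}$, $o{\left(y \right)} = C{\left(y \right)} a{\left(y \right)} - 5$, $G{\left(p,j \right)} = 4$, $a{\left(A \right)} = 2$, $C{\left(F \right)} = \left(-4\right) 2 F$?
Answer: $-336$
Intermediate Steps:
$l{\left(H,u \right)} = -2 + H$ ($l{\left(H,u \right)} = H - 2 = -2 + H$)
$C{\left(F \right)} = - 8 F$
$s{\left(B \right)} = 4$
$o{\left(y \right)} = -5 - 16 y$ ($o{\left(y \right)} = - 8 y 2 - 5 = - 16 y - 5 = -5 - 16 y$)
$U{\left(W \right)} = -16$ ($U{\left(W \right)} = \left(-4\right) 4 = -16$)
$U{\left(-22 \right)} \left(-230 + o{\left(-16 \right)}\right) = - 16 \left(-230 - -251\right) = - 16 \left(-230 + \left(-5 + 256\right)\right) = - 16 \left(-230 + 251\right) = \left(-16\right) 21 = -336$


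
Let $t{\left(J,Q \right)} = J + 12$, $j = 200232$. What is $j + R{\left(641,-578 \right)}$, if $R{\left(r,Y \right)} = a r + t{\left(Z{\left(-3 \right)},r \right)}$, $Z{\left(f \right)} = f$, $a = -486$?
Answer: $-111285$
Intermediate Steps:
$t{\left(J,Q \right)} = 12 + J$
$R{\left(r,Y \right)} = 9 - 486 r$ ($R{\left(r,Y \right)} = - 486 r + \left(12 - 3\right) = - 486 r + 9 = 9 - 486 r$)
$j + R{\left(641,-578 \right)} = 200232 + \left(9 - 311526\right) = 200232 - 311517 = -111285$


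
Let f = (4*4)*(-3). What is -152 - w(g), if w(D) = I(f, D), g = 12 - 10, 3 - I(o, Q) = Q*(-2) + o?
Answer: -207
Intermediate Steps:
f = -48 (f = 16*(-3) = -48)
I(o, Q) = 3 - o + 2*Q (I(o, Q) = 3 - (Q*(-2) + o) = 3 - (-2*Q + o) = 3 - (o - 2*Q) = 3 + (-o + 2*Q) = 3 - o + 2*Q)
g = 2
w(D) = 51 + 2*D (w(D) = 3 - 1*(-48) + 2*D = 3 + 48 + 2*D = 51 + 2*D)
-152 - w(g) = -152 - (51 + 2*2) = -152 - (51 + 4) = -152 - 1*55 = -152 - 55 = -207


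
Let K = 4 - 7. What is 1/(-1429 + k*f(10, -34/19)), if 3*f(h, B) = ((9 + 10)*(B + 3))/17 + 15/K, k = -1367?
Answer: 51/11875 ≈ 0.0042947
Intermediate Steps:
K = -3
f(h, B) = -28/51 + 19*B/51 (f(h, B) = (((9 + 10)*(B + 3))/17 + 15/(-3))/3 = ((19*(3 + B))*(1/17) + 15*(-⅓))/3 = ((57 + 19*B)*(1/17) - 5)/3 = ((57/17 + 19*B/17) - 5)/3 = (-28/17 + 19*B/17)/3 = -28/51 + 19*B/51)
1/(-1429 + k*f(10, -34/19)) = 1/(-1429 - 1367*(-28/51 + 19*(-34/19)/51)) = 1/(-1429 - 1367*(-28/51 + 19*(-34*1/19)/51)) = 1/(-1429 - 1367*(-28/51 + (19/51)*(-34/19))) = 1/(-1429 - 1367*(-28/51 - ⅔)) = 1/(-1429 - 1367*(-62/51)) = 1/(-1429 + 84754/51) = 1/(11875/51) = 51/11875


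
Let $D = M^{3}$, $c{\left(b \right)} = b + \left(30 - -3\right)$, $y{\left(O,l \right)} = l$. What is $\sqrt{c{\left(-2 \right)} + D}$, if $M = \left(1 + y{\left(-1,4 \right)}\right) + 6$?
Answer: $\sqrt{1362} \approx 36.905$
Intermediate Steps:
$M = 11$ ($M = \left(1 + 4\right) + 6 = 5 + 6 = 11$)
$c{\left(b \right)} = 33 + b$ ($c{\left(b \right)} = b + \left(30 + 3\right) = b + 33 = 33 + b$)
$D = 1331$ ($D = 11^{3} = 1331$)
$\sqrt{c{\left(-2 \right)} + D} = \sqrt{\left(33 - 2\right) + 1331} = \sqrt{31 + 1331} = \sqrt{1362}$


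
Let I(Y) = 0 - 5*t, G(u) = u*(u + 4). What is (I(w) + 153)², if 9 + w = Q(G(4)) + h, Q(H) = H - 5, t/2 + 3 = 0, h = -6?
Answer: 33489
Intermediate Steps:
G(u) = u*(4 + u)
t = -6 (t = -6 + 2*0 = -6 + 0 = -6)
Q(H) = -5 + H
w = 12 (w = -9 + ((-5 + 4*(4 + 4)) - 6) = -9 + ((-5 + 4*8) - 6) = -9 + ((-5 + 32) - 6) = -9 + (27 - 6) = -9 + 21 = 12)
I(Y) = 30 (I(Y) = 0 - 5*(-6) = 0 + 30 = 30)
(I(w) + 153)² = (30 + 153)² = 183² = 33489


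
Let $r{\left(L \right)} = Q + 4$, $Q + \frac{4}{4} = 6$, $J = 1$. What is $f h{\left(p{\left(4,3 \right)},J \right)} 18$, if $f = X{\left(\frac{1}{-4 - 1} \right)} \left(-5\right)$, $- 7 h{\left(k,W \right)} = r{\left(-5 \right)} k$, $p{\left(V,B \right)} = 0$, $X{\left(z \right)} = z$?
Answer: $0$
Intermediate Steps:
$Q = 5$ ($Q = -1 + 6 = 5$)
$r{\left(L \right)} = 9$ ($r{\left(L \right)} = 5 + 4 = 9$)
$h{\left(k,W \right)} = - \frac{9 k}{7}$
$f = 1$ ($f = \frac{1}{-4 - 1} \left(-5\right) = \frac{1}{-5} \left(-5\right) = \left(- \frac{1}{5}\right) \left(-5\right) = 1$)
$f h{\left(p{\left(4,3 \right)},J \right)} 18 = 1 \left(\left(- \frac{9}{7}\right) 0\right) 18 = 1 \cdot 0 \cdot 18 = 0 \cdot 18 = 0$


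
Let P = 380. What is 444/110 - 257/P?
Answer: 2809/836 ≈ 3.3600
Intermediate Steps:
444/110 - 257/P = 444/110 - 257/380 = 444*(1/110) - 257*1/380 = 222/55 - 257/380 = 2809/836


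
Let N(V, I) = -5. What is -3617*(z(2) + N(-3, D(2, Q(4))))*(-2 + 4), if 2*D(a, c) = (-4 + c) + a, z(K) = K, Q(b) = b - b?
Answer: 21702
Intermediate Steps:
Q(b) = 0
D(a, c) = -2 + a/2 + c/2 (D(a, c) = ((-4 + c) + a)/2 = (-4 + a + c)/2 = -2 + a/2 + c/2)
-3617*(z(2) + N(-3, D(2, Q(4))))*(-2 + 4) = -3617*(2 - 5)*(-2 + 4) = -(-10851)*2 = -3617*(-6) = 21702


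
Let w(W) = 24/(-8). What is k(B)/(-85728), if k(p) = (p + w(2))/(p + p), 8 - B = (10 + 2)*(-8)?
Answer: -101/17831424 ≈ -5.6642e-6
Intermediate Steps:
w(W) = -3 (w(W) = 24*(-1/8) = -3)
B = 104 (B = 8 - (10 + 2)*(-8) = 8 - 12*(-8) = 8 - 1*(-96) = 8 + 96 = 104)
k(p) = (-3 + p)/(2*p) (k(p) = (p - 3)/(p + p) = (-3 + p)/((2*p)) = (-3 + p)*(1/(2*p)) = (-3 + p)/(2*p))
k(B)/(-85728) = ((1/2)*(-3 + 104)/104)/(-85728) = ((1/2)*(1/104)*101)*(-1/85728) = (101/208)*(-1/85728) = -101/17831424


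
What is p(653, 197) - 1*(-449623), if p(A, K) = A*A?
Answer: 876032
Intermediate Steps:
p(A, K) = A²
p(653, 197) - 1*(-449623) = 653² - 1*(-449623) = 426409 + 449623 = 876032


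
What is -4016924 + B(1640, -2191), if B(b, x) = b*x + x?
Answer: -7612355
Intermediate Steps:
B(b, x) = x + b*x
-4016924 + B(1640, -2191) = -4016924 - 2191*(1 + 1640) = -4016924 - 2191*1641 = -4016924 - 3595431 = -7612355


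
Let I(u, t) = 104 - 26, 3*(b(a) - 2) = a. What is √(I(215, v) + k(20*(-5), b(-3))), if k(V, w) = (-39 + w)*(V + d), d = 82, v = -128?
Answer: √762 ≈ 27.604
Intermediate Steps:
b(a) = 2 + a/3
I(u, t) = 78
k(V, w) = (-39 + w)*(82 + V) (k(V, w) = (-39 + w)*(V + 82) = (-39 + w)*(82 + V))
√(I(215, v) + k(20*(-5), b(-3))) = √(78 + (-3198 - 780*(-5) + 82*(2 + (⅓)*(-3)) + (20*(-5))*(2 + (⅓)*(-3)))) = √(78 + (-3198 - 39*(-100) + 82*(2 - 1) - 100*(2 - 1))) = √(78 + (-3198 + 3900 + 82*1 - 100*1)) = √(78 + (-3198 + 3900 + 82 - 100)) = √(78 + 684) = √762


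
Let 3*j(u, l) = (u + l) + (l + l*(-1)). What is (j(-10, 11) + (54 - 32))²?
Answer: 4489/9 ≈ 498.78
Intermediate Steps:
j(u, l) = l/3 + u/3 (j(u, l) = ((u + l) + (l + l*(-1)))/3 = ((l + u) + (l - l))/3 = ((l + u) + 0)/3 = (l + u)/3 = l/3 + u/3)
(j(-10, 11) + (54 - 32))² = (((⅓)*11 + (⅓)*(-10)) + (54 - 32))² = ((11/3 - 10/3) + 22)² = (⅓ + 22)² = (67/3)² = 4489/9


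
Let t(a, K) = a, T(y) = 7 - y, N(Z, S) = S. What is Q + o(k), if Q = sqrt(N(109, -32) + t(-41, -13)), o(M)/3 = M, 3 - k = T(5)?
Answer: 3 + I*sqrt(73) ≈ 3.0 + 8.544*I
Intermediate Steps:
k = 1 (k = 3 - (7 - 1*5) = 3 - (7 - 5) = 3 - 1*2 = 3 - 2 = 1)
o(M) = 3*M
Q = I*sqrt(73) (Q = sqrt(-32 - 41) = sqrt(-73) = I*sqrt(73) ≈ 8.544*I)
Q + o(k) = I*sqrt(73) + 3*1 = I*sqrt(73) + 3 = 3 + I*sqrt(73)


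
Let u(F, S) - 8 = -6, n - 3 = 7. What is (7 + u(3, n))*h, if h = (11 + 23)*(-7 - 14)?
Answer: -6426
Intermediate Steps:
n = 10 (n = 3 + 7 = 10)
u(F, S) = 2 (u(F, S) = 8 - 6 = 2)
h = -714 (h = 34*(-21) = -714)
(7 + u(3, n))*h = (7 + 2)*(-714) = 9*(-714) = -6426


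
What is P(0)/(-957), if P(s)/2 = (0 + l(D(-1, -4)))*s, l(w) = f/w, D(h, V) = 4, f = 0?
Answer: 0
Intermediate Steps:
l(w) = 0 (l(w) = 0/w = 0)
P(s) = 0 (P(s) = 2*((0 + 0)*s) = 2*(0*s) = 2*0 = 0)
P(0)/(-957) = 0/(-957) = 0*(-1/957) = 0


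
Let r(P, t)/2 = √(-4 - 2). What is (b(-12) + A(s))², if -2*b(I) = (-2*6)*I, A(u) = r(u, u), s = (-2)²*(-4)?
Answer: 5160 - 288*I*√6 ≈ 5160.0 - 705.45*I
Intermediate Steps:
s = -16 (s = 4*(-4) = -16)
r(P, t) = 2*I*√6 (r(P, t) = 2*√(-4 - 2) = 2*√(-6) = 2*(I*√6) = 2*I*√6)
A(u) = 2*I*√6
b(I) = 6*I (b(I) = -(-2*6)*I/2 = -(-6)*I = 6*I)
(b(-12) + A(s))² = (6*(-12) + 2*I*√6)² = (-72 + 2*I*√6)²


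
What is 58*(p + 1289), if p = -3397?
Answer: -122264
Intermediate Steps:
58*(p + 1289) = 58*(-3397 + 1289) = 58*(-2108) = -122264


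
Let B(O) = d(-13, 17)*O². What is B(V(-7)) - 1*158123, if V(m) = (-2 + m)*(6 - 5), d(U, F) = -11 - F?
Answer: -160391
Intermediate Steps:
V(m) = -2 + m (V(m) = (-2 + m)*1 = -2 + m)
B(O) = -28*O² (B(O) = (-11 - 1*17)*O² = (-11 - 17)*O² = -28*O²)
B(V(-7)) - 1*158123 = -28*(-2 - 7)² - 1*158123 = -28*(-9)² - 158123 = -28*81 - 158123 = -2268 - 158123 = -160391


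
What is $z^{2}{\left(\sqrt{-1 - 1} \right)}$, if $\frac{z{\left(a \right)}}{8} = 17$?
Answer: $18496$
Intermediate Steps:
$z{\left(a \right)} = 136$ ($z{\left(a \right)} = 8 \cdot 17 = 136$)
$z^{2}{\left(\sqrt{-1 - 1} \right)} = 136^{2} = 18496$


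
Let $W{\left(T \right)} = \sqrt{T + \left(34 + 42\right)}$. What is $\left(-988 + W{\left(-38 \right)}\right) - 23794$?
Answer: $-24782 + \sqrt{38} \approx -24776.0$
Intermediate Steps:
$W{\left(T \right)} = \sqrt{76 + T}$ ($W{\left(T \right)} = \sqrt{T + 76} = \sqrt{76 + T}$)
$\left(-988 + W{\left(-38 \right)}\right) - 23794 = \left(-988 + \sqrt{76 - 38}\right) - 23794 = \left(-988 + \sqrt{38}\right) - 23794 = -24782 + \sqrt{38}$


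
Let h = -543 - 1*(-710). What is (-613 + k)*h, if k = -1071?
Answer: -281228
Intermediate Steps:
h = 167 (h = -543 + 710 = 167)
(-613 + k)*h = (-613 - 1071)*167 = -1684*167 = -281228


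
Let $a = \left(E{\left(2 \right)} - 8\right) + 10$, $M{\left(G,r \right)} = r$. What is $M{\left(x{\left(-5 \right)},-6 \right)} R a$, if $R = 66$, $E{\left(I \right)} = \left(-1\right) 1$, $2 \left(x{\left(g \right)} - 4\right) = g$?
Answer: $-396$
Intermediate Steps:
$x{\left(g \right)} = 4 + \frac{g}{2}$
$E{\left(I \right)} = -1$
$a = 1$ ($a = \left(-1 - 8\right) + 10 = -9 + 10 = 1$)
$M{\left(x{\left(-5 \right)},-6 \right)} R a = \left(-6\right) 66 \cdot 1 = \left(-396\right) 1 = -396$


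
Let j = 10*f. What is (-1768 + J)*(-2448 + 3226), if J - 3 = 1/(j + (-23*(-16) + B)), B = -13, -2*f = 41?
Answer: -102987361/75 ≈ -1.3732e+6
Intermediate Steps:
f = -41/2 (f = -½*41 = -41/2 ≈ -20.500)
j = -205 (j = 10*(-41/2) = -205)
J = 451/150 (J = 3 + 1/(-205 + (-23*(-16) - 13)) = 3 + 1/(-205 + (368 - 13)) = 3 + 1/(-205 + 355) = 3 + 1/150 = 451/150 ≈ 3.0067)
(-1768 + J)*(-2448 + 3226) = (-1768 + 451/150)*(-2448 + 3226) = -264749/150*778 = -102987361/75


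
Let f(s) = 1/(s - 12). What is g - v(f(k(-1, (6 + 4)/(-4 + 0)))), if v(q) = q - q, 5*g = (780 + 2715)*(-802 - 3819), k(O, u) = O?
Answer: -3230079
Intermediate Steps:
f(s) = 1/(-12 + s)
g = -3230079 (g = ((780 + 2715)*(-802 - 3819))/5 = (3495*(-4621))/5 = (⅕)*(-16150395) = -3230079)
v(q) = 0
g - v(f(k(-1, (6 + 4)/(-4 + 0)))) = -3230079 - 1*0 = -3230079 + 0 = -3230079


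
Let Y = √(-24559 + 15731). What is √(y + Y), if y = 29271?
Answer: √(29271 + 2*I*√2207) ≈ 171.09 + 0.2746*I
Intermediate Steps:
Y = 2*I*√2207 (Y = √(-8828) = 2*I*√2207 ≈ 93.957*I)
√(y + Y) = √(29271 + 2*I*√2207)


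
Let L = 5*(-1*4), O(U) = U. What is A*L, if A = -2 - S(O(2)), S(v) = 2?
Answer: 80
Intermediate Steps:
A = -4 (A = -2 - 1*2 = -2 - 2 = -4)
L = -20 (L = 5*(-4) = -20)
A*L = -4*(-20) = 80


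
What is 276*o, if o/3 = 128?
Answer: 105984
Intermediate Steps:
o = 384 (o = 3*128 = 384)
276*o = 276*384 = 105984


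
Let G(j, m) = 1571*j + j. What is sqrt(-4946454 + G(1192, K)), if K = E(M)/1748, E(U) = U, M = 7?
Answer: I*sqrt(3072630) ≈ 1752.9*I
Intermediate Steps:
K = 7/1748 ≈ 0.0040046
G(j, m) = 1572*j
sqrt(-4946454 + G(1192, K)) = sqrt(-4946454 + 1572*1192) = sqrt(-4946454 + 1873824) = sqrt(-3072630) = I*sqrt(3072630)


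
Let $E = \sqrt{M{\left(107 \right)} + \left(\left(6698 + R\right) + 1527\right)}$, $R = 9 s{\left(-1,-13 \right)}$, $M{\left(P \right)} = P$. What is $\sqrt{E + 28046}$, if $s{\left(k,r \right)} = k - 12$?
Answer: $\sqrt{28046 + \sqrt{8215}} \approx 167.74$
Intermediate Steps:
$s{\left(k,r \right)} = -12 + k$
$R = -117$ ($R = 9 \left(-12 - 1\right) = 9 \left(-13\right) = -117$)
$E = \sqrt{8215}$ ($E = \sqrt{107 + \left(\left(6698 - 117\right) + 1527\right)} = \sqrt{107 + \left(6581 + 1527\right)} = \sqrt{107 + 8108} = \sqrt{8215} \approx 90.637$)
$\sqrt{E + 28046} = \sqrt{\sqrt{8215} + 28046} = \sqrt{28046 + \sqrt{8215}}$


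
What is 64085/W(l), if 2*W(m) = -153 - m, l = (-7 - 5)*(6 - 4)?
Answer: -128170/129 ≈ -993.57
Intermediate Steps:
l = -24 (l = -12*2 = -24)
W(m) = -153/2 - m/2 (W(m) = (-153 - m)/2 = -153/2 - m/2)
64085/W(l) = 64085/(-153/2 - ½*(-24)) = 64085/(-153/2 + 12) = 64085/(-129/2) = 64085*(-2/129) = -128170/129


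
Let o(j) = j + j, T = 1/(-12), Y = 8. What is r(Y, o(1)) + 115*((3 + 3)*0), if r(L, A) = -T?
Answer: 1/12 ≈ 0.083333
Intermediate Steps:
T = -1/12 ≈ -0.083333
o(j) = 2*j
r(L, A) = 1/12 (r(L, A) = -1*(-1/12) = 1/12)
r(Y, o(1)) + 115*((3 + 3)*0) = 1/12 + 115*((3 + 3)*0) = 1/12 + 115*(6*0) = 1/12 + 115*0 = 1/12 + 0 = 1/12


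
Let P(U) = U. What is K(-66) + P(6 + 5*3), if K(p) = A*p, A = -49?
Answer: 3255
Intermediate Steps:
K(p) = -49*p
K(-66) + P(6 + 5*3) = -49*(-66) + (6 + 5*3) = 3234 + (6 + 15) = 3234 + 21 = 3255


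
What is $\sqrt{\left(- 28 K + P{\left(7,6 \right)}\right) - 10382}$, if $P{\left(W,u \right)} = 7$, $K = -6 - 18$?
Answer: $i \sqrt{9703} \approx 98.504 i$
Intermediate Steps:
$K = -24$
$\sqrt{\left(- 28 K + P{\left(7,6 \right)}\right) - 10382} = \sqrt{\left(\left(-28\right) \left(-24\right) + 7\right) - 10382} = \sqrt{\left(672 + 7\right) - 10382} = \sqrt{679 - 10382} = \sqrt{-9703} = i \sqrt{9703}$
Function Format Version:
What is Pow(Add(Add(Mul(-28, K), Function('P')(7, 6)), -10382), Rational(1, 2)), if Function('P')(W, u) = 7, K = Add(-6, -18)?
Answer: Mul(I, Pow(9703, Rational(1, 2))) ≈ Mul(98.504, I)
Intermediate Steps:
K = -24
Pow(Add(Add(Mul(-28, K), Function('P')(7, 6)), -10382), Rational(1, 2)) = Pow(Add(Add(Mul(-28, -24), 7), -10382), Rational(1, 2)) = Pow(Add(Add(672, 7), -10382), Rational(1, 2)) = Pow(Add(679, -10382), Rational(1, 2)) = Pow(-9703, Rational(1, 2)) = Mul(I, Pow(9703, Rational(1, 2)))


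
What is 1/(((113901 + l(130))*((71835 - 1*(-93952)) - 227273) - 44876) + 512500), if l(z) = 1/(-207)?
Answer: -207/1449589735748 ≈ -1.4280e-10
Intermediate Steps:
l(z) = -1/207
1/(((113901 + l(130))*((71835 - 1*(-93952)) - 227273) - 44876) + 512500) = 1/(((113901 - 1/207)*((71835 - 1*(-93952)) - 227273) - 44876) + 512500) = 1/((23577506*((71835 + 93952) - 227273)/207 - 44876) + 512500) = 1/((23577506*(165787 - 227273)/207 - 44876) + 512500) = 1/(((23577506/207)*(-61486) - 44876) + 512500) = 1/((-1449686533916/207 - 44876) + 512500) = 1/(-1449695823248/207 + 512500) = 1/(-1449589735748/207) = -207/1449589735748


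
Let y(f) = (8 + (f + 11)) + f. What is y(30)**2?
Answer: 6241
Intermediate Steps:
y(f) = 19 + 2*f (y(f) = (8 + (11 + f)) + f = (19 + f) + f = 19 + 2*f)
y(30)**2 = (19 + 2*30)**2 = (19 + 60)**2 = 79**2 = 6241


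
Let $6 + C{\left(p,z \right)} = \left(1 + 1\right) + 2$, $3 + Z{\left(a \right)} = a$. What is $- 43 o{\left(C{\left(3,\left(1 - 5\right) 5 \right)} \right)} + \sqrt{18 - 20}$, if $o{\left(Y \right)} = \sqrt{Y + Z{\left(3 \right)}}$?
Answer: $- 42 i \sqrt{2} \approx - 59.397 i$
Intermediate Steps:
$Z{\left(a \right)} = -3 + a$
$C{\left(p,z \right)} = -2$ ($C{\left(p,z \right)} = -6 + \left(\left(1 + 1\right) + 2\right) = -6 + \left(2 + 2\right) = -6 + 4 = -2$)
$o{\left(Y \right)} = \sqrt{Y}$ ($o{\left(Y \right)} = \sqrt{Y + \left(-3 + 3\right)} = \sqrt{Y + 0} = \sqrt{Y}$)
$- 43 o{\left(C{\left(3,\left(1 - 5\right) 5 \right)} \right)} + \sqrt{18 - 20} = - 43 \sqrt{-2} + \sqrt{18 - 20} = - 43 i \sqrt{2} + \sqrt{18 - 20} = - 43 i \sqrt{2} + \sqrt{-2} = - 43 i \sqrt{2} + i \sqrt{2} = - 42 i \sqrt{2}$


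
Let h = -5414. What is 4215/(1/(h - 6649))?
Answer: -50845545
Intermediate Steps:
4215/(1/(h - 6649)) = 4215/(1/(-5414 - 6649)) = 4215/(1/(-12063)) = 4215/(-1/12063) = 4215*(-12063) = -50845545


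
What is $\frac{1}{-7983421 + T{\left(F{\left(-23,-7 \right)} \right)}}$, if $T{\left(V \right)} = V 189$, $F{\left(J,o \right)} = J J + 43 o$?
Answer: $- \frac{1}{7940329} \approx -1.2594 \cdot 10^{-7}$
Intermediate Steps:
$F{\left(J,o \right)} = J^{2} + 43 o$
$T{\left(V \right)} = 189 V$
$\frac{1}{-7983421 + T{\left(F{\left(-23,-7 \right)} \right)}} = \frac{1}{-7983421 + 189 \left(\left(-23\right)^{2} + 43 \left(-7\right)\right)} = \frac{1}{-7983421 + 189 \left(529 - 301\right)} = \frac{1}{-7983421 + 189 \cdot 228} = \frac{1}{-7983421 + 43092} = \frac{1}{-7940329} = - \frac{1}{7940329}$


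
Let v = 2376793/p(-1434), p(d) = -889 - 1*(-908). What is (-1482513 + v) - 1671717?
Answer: -57553577/19 ≈ -3.0291e+6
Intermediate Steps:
p(d) = 19 (p(d) = -889 + 908 = 19)
v = 2376793/19 ≈ 1.2509e+5
(-1482513 + v) - 1671717 = (-1482513 + 2376793/19) - 1671717 = -25790954/19 - 1671717 = -57553577/19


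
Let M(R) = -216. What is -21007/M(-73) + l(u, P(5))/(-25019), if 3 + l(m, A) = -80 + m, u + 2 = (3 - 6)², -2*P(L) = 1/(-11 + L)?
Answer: 525590549/5404104 ≈ 97.258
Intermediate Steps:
P(L) = -1/(2*(-11 + L))
u = 7 (u = -2 + (3 - 6)² = -2 + (-3)² = -2 + 9 = 7)
l(m, A) = -83 + m (l(m, A) = -3 + (-80 + m) = -83 + m)
-21007/M(-73) + l(u, P(5))/(-25019) = -21007/(-216) + (-83 + 7)/(-25019) = -21007*(-1/216) - 76*(-1/25019) = 21007/216 + 76/25019 = 525590549/5404104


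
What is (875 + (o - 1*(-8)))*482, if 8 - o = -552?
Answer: 695526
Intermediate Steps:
o = 560 (o = 8 - 1*(-552) = 8 + 552 = 560)
(875 + (o - 1*(-8)))*482 = (875 + (560 - 1*(-8)))*482 = (875 + (560 + 8))*482 = (875 + 568)*482 = 1443*482 = 695526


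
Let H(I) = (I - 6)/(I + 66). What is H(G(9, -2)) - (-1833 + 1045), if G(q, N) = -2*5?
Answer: 5514/7 ≈ 787.71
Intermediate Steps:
G(q, N) = -10
H(I) = (-6 + I)/(66 + I)
H(G(9, -2)) - (-1833 + 1045) = (-6 - 10)/(66 - 10) - (-1833 + 1045) = -16/56 - 1*(-788) = (1/56)*(-16) + 788 = -2/7 + 788 = 5514/7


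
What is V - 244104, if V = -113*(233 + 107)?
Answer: -282524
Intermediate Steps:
V = -38420 (V = -113*340 = -38420)
V - 244104 = -38420 - 244104 = -282524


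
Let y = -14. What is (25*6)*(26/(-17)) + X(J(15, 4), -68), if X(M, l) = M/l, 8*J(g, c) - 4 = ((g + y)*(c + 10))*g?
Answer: -62507/272 ≈ -229.81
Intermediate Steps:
J(g, c) = ½ + g*(-14 + g)*(10 + c)/8 (J(g, c) = ½ + (((g - 14)*(c + 10))*g)/8 = ½ + (((-14 + g)*(10 + c))*g)/8 = ½ + (g*(-14 + g)*(10 + c))/8 = ½ + g*(-14 + g)*(10 + c)/8)
(25*6)*(26/(-17)) + X(J(15, 4), -68) = (25*6)*(26/(-17)) + (½ - 35/2*15 + (5/4)*15² - 7/4*4*15 + (⅛)*4*15²)/(-68) = 150*(26*(-1/17)) + (½ - 525/2 + (5/4)*225 - 105 + (⅛)*4*225)*(-1/68) = 150*(-26/17) + (½ - 525/2 + 1125/4 - 105 + 225/2)*(-1/68) = -3900/17 + (107/4)*(-1/68) = -3900/17 - 107/272 = -62507/272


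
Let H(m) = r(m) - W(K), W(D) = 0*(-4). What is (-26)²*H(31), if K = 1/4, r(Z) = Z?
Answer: 20956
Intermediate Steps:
K = ¼ ≈ 0.25000
W(D) = 0
H(m) = m (H(m) = m - 1*0 = m + 0 = m)
(-26)²*H(31) = (-26)²*31 = 676*31 = 20956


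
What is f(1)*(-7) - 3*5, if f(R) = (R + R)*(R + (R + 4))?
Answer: -99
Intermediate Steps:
f(R) = 2*R*(4 + 2*R) (f(R) = (2*R)*(R + (4 + R)) = (2*R)*(4 + 2*R) = 2*R*(4 + 2*R))
f(1)*(-7) - 3*5 = (4*1*(2 + 1))*(-7) - 3*5 = (4*1*3)*(-7) - 15 = 12*(-7) - 15 = -84 - 15 = -99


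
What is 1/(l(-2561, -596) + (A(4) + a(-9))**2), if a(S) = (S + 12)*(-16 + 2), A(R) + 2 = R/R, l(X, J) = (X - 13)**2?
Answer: 1/6627325 ≈ 1.5089e-7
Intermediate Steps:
l(X, J) = (-13 + X)**2
A(R) = -1 (A(R) = -2 + R/R = -2 + 1 = -1)
a(S) = -168 - 14*S (a(S) = (12 + S)*(-14) = -168 - 14*S)
1/(l(-2561, -596) + (A(4) + a(-9))**2) = 1/((-13 - 2561)**2 + (-1 + (-168 - 14*(-9)))**2) = 1/((-2574)**2 + (-1 + (-168 + 126))**2) = 1/(6625476 + (-1 - 42)**2) = 1/(6625476 + (-43)**2) = 1/(6625476 + 1849) = 1/6627325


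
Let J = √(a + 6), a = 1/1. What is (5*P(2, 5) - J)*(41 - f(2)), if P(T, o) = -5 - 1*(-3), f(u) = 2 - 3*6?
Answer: -570 - 57*√7 ≈ -720.81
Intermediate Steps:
a = 1
f(u) = -16 (f(u) = 2 - 18 = -16)
P(T, o) = -2 (P(T, o) = -5 + 3 = -2)
J = √7 (J = √(1 + 6) = √7 ≈ 2.6458)
(5*P(2, 5) - J)*(41 - f(2)) = (5*(-2) - √7)*(41 - 1*(-16)) = (-10 - √7)*(41 + 16) = (-10 - √7)*57 = -570 - 57*√7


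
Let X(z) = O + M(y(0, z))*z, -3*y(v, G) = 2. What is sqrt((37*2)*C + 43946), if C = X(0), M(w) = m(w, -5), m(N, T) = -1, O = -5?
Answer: 2*sqrt(10894) ≈ 208.75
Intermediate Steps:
y(v, G) = -2/3 (y(v, G) = -1/3*2 = -2/3)
M(w) = -1
X(z) = -5 - z
C = -5 (C = -5 - 1*0 = -5 + 0 = -5)
sqrt((37*2)*C + 43946) = sqrt((37*2)*(-5) + 43946) = sqrt(74*(-5) + 43946) = sqrt(-370 + 43946) = sqrt(43576) = 2*sqrt(10894)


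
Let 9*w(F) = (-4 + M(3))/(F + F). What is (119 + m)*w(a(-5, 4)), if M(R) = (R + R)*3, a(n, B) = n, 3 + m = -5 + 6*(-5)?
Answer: -63/5 ≈ -12.600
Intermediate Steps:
m = -38 (m = -3 + (-5 + 6*(-5)) = -3 + (-5 - 30) = -3 - 35 = -38)
M(R) = 6*R (M(R) = (2*R)*3 = 6*R)
w(F) = 7/(9*F) (w(F) = ((-4 + 6*3)/(F + F))/9 = ((-4 + 18)/((2*F)))/9 = (14*(1/(2*F)))/9 = (7/F)/9 = 7/(9*F))
(119 + m)*w(a(-5, 4)) = (119 - 38)*((7/9)/(-5)) = 81*((7/9)*(-1/5)) = 81*(-7/45) = -63/5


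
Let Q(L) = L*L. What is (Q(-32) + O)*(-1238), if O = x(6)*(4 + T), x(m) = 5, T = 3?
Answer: -1311042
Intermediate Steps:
Q(L) = L²
O = 35 (O = 5*(4 + 3) = 5*7 = 35)
(Q(-32) + O)*(-1238) = ((-32)² + 35)*(-1238) = (1024 + 35)*(-1238) = 1059*(-1238) = -1311042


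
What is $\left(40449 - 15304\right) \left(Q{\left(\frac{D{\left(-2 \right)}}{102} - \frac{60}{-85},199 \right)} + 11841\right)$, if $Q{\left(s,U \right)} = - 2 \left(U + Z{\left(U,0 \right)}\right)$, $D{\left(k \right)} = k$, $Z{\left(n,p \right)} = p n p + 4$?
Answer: $287533075$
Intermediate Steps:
$Z{\left(n,p \right)} = 4 + n p^{2}$ ($Z{\left(n,p \right)} = n p p + 4 = n p^{2} + 4 = 4 + n p^{2}$)
$Q{\left(s,U \right)} = -8 - 2 U$ ($Q{\left(s,U \right)} = - 2 \left(U + \left(4 + U 0^{2}\right)\right) = - 2 \left(U + \left(4 + U 0\right)\right) = - 2 \left(U + \left(4 + 0\right)\right) = - 2 \left(U + 4\right) = - 2 \left(4 + U\right) = -8 - 2 U$)
$\left(40449 - 15304\right) \left(Q{\left(\frac{D{\left(-2 \right)}}{102} - \frac{60}{-85},199 \right)} + 11841\right) = \left(40449 - 15304\right) \left(\left(-8 - 398\right) + 11841\right) = 25145 \left(\left(-8 - 398\right) + 11841\right) = 25145 \left(-406 + 11841\right) = 25145 \cdot 11435 = 287533075$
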